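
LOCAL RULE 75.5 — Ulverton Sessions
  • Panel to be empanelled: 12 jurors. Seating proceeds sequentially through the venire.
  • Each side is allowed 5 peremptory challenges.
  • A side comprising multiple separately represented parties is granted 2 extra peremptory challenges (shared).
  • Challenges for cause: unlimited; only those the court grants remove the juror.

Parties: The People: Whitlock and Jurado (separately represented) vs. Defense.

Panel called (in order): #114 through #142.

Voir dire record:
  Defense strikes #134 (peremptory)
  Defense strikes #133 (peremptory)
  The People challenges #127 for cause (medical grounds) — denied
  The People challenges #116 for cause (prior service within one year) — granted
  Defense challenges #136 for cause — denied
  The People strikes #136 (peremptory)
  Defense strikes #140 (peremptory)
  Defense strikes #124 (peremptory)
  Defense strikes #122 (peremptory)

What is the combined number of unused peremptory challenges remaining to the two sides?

The People allotment: 5 base + 2 multi-party = 7. Defense allotment: 5.
The People peremptories used: #136 — 1 (for-cause on #127, #116 don't count).
Defense peremptories used: #134, #133, #140, #124, #122 — 5 (the for-cause on #136 doesn't count).
Remaining: (7 − 1) + (5 − 5) = 6.

6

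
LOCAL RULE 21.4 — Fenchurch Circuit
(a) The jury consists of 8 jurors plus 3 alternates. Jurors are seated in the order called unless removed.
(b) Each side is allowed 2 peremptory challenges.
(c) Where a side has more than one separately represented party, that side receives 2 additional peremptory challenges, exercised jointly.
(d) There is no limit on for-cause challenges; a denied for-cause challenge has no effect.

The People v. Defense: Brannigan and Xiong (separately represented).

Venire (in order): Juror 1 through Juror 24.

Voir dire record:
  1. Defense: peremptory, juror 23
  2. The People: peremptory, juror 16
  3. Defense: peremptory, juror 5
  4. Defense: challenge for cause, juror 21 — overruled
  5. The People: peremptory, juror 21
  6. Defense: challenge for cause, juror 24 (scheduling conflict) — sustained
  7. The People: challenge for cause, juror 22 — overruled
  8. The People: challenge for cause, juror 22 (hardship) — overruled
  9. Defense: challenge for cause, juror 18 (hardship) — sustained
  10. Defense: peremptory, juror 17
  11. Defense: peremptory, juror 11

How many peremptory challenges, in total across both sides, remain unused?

The People allotment: 2. Defense allotment: 2 base + 2 multi-party = 4.
The People peremptories used: #16, #21 — 2 (for-cause on #22, #22 don't count).
Defense peremptories used: #23, #5, #17, #11 — 4 (for-cause on #21, #24, #18 don't count).
Remaining: (2 − 2) + (4 − 4) = 0.

0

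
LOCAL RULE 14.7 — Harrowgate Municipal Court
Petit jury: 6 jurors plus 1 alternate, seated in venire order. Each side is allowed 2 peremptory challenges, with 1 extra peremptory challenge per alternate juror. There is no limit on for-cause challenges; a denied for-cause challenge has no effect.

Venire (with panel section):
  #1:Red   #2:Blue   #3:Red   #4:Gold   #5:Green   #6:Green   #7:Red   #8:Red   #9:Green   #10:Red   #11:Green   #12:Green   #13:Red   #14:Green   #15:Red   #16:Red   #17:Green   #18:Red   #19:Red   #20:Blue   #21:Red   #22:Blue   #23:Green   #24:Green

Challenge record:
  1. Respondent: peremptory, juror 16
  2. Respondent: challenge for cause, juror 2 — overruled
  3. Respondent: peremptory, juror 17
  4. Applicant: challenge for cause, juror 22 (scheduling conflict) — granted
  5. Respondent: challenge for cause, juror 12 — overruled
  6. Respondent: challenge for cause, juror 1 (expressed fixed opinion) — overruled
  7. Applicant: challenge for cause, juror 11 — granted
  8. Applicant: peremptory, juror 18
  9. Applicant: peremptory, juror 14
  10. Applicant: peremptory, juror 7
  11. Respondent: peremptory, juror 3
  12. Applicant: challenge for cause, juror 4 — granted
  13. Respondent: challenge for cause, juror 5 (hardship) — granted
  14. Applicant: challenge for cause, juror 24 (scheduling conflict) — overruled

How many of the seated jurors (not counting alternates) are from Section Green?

2

Removed: #3, #4, #5, #7, #11, #14, #16, #17, #18, #22.
Seated jurors 1–6: #1, #2, #6, #8, #9, #10 (alternates #12 not counted).
Of those, in Section Green: #6, #9 → 2.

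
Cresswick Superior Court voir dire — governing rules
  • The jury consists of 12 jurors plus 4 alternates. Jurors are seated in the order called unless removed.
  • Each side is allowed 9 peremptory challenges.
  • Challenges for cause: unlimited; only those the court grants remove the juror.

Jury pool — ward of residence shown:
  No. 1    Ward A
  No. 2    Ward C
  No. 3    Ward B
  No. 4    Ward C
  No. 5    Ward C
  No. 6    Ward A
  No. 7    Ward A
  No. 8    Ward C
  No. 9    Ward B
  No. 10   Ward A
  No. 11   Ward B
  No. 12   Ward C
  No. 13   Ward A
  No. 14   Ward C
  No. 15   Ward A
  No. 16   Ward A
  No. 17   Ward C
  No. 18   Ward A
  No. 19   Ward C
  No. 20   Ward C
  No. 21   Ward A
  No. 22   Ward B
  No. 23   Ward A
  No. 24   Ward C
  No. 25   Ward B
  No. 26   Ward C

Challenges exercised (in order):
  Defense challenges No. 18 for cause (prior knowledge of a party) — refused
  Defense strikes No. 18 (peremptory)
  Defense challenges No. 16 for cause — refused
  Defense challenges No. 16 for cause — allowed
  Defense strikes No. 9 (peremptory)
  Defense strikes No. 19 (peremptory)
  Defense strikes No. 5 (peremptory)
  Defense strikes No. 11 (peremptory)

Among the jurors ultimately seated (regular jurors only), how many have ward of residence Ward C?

5

Removed: #5, #9, #11, #16, #18, #19.
Seated jurors 1–12: #1, #2, #3, #4, #6, #7, #8, #10, #12, #13, #14, #15 (alternates #17, #20, #21, #22 not counted).
Of those, in Ward C: #2, #4, #8, #12, #14 → 5.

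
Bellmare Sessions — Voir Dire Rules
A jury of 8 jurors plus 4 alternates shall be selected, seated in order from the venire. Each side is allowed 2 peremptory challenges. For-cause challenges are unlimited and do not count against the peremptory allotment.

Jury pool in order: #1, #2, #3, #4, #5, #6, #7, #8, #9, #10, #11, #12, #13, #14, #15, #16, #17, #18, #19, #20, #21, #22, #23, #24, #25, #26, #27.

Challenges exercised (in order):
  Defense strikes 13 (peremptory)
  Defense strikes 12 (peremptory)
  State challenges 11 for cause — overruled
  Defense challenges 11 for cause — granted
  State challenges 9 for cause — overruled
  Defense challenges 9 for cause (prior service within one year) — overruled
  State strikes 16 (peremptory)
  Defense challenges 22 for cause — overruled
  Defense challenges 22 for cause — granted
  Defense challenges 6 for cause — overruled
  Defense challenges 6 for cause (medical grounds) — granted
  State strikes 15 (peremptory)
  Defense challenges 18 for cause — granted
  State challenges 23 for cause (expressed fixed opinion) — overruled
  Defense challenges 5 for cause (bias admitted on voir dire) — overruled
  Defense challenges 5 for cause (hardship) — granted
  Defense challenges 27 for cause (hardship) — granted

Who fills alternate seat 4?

20

Removed: #5, #6, #11, #12, #13, #15, #16, #18, #22, #27. (#9, #23 stay — for-cause denied.)
Filling seats in venire order through position 12: #1, #2, #3, #4, #7, #8, #9, #10, #14, #17, #19, #20.
So alternate 4 is #20.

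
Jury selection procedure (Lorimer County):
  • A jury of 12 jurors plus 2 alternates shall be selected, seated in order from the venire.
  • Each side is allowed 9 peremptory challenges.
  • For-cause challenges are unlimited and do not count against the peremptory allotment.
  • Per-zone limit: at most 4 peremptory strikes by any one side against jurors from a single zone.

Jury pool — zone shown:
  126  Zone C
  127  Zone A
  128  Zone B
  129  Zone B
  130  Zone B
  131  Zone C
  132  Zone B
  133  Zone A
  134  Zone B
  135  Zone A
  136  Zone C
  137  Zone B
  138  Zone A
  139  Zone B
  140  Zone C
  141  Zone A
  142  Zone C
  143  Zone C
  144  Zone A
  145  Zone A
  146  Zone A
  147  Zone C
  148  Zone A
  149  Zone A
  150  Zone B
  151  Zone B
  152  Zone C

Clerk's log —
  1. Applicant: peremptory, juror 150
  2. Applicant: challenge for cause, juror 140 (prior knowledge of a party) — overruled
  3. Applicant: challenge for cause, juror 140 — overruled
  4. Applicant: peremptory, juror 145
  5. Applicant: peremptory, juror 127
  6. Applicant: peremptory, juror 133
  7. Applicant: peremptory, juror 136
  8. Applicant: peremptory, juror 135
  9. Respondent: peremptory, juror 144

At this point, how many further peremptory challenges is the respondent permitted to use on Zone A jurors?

3

Respondent peremptories so far: #144 — 1 of 9 used, 8 left overall.
Against Zone A: #144 — 1 used; per-zone cap 4 leaves 3.
Binding limit: min(8, 3) = 3.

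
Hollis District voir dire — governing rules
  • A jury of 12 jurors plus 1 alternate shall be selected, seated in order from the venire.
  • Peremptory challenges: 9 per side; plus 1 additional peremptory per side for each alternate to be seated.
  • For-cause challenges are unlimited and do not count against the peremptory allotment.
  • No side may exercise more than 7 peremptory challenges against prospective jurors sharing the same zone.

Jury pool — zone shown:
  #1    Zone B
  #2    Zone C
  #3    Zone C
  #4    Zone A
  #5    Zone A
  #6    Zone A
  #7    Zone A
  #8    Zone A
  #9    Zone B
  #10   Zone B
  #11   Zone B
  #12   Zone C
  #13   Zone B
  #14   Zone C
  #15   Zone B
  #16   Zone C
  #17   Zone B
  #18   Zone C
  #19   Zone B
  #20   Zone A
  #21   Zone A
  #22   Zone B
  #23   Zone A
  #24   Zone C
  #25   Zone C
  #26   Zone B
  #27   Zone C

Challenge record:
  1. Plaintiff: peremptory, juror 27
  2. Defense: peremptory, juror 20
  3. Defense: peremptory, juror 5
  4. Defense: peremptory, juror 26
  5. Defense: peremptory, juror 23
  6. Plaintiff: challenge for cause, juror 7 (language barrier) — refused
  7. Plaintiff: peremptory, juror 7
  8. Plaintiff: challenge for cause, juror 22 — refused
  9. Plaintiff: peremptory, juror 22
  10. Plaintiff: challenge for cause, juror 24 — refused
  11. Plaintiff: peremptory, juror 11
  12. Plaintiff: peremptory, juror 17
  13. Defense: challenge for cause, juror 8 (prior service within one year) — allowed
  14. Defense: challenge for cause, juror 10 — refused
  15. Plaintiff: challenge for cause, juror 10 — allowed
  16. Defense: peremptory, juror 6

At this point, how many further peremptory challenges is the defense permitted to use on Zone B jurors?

Defense peremptories so far: #20, #5, #26, #23, #6 — 5 of 10 used, 5 left overall.
Against Zone B: #26 — 1 used; per-zone cap 7 leaves 6.
Binding limit: min(5, 6) = 5.

5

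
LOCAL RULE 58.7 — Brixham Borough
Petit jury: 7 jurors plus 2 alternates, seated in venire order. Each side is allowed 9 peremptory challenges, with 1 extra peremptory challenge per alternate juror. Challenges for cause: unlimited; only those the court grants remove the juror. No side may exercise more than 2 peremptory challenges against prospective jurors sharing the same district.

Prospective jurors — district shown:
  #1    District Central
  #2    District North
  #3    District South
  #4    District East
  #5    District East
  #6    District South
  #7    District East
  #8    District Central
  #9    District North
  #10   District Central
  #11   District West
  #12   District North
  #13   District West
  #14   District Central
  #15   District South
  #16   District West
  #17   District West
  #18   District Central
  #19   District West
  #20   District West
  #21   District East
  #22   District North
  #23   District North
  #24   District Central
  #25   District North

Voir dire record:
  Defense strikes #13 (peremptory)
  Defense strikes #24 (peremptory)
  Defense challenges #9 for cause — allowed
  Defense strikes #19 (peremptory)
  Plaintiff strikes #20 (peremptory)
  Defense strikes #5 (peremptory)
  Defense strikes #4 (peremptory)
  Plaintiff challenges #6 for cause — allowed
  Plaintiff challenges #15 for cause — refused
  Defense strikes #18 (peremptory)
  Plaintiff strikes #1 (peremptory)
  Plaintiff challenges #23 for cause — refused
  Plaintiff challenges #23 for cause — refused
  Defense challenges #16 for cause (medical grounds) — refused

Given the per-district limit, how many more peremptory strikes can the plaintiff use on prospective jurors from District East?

2

Plaintiff peremptories so far: #20, #1 — 2 of 11 used, 9 left overall.
Against District East: none yet — per-district cap 2 leaves 2.
Binding limit: min(9, 2) = 2.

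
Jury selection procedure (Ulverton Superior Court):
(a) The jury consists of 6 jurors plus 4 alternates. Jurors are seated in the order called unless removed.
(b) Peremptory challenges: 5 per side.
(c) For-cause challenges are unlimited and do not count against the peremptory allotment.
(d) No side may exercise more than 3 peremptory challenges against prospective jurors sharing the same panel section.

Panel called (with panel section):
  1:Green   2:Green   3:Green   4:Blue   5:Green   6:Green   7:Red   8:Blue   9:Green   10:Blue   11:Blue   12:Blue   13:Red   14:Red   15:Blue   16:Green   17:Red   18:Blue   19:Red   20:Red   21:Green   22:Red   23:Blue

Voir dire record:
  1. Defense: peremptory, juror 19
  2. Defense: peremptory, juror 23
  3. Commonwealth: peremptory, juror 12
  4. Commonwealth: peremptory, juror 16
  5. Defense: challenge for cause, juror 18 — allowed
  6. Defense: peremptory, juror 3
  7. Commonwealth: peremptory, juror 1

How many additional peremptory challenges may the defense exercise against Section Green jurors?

2

Defense peremptories so far: #19, #23, #3 — 3 of 5 used, 2 left overall.
Against Section Green: #3 — 1 used; per-section cap 3 leaves 2.
Binding limit: min(2, 2) = 2.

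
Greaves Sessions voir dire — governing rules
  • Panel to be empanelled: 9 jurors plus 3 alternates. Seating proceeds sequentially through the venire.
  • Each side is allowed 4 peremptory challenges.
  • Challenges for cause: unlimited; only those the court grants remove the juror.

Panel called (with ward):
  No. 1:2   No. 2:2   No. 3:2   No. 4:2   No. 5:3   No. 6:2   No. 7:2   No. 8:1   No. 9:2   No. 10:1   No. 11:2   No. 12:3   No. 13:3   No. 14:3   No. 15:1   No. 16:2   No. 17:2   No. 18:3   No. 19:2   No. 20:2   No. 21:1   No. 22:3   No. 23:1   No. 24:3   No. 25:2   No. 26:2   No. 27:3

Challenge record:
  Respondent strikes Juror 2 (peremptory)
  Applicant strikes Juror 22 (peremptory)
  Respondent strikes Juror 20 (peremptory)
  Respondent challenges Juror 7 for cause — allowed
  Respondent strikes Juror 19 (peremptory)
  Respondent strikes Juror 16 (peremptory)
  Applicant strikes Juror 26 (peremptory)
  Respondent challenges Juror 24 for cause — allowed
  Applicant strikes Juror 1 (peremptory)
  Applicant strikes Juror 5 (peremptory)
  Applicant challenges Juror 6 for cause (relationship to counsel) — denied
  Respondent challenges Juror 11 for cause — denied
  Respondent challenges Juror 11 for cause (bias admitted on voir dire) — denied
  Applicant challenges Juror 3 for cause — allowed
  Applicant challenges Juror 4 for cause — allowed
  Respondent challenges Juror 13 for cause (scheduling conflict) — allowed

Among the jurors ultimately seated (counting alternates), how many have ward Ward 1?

5

Removed: #1, #2, #3, #4, #5, #7, #13, #16, #19, #20, #22, #24, #26.
Seated (12 incl. alternates): #6, #8, #9, #10, #11, #12, #14, #15, #17, #18, #21, #23.
Of those, in Ward 1: #8, #10, #15, #21, #23 → 5.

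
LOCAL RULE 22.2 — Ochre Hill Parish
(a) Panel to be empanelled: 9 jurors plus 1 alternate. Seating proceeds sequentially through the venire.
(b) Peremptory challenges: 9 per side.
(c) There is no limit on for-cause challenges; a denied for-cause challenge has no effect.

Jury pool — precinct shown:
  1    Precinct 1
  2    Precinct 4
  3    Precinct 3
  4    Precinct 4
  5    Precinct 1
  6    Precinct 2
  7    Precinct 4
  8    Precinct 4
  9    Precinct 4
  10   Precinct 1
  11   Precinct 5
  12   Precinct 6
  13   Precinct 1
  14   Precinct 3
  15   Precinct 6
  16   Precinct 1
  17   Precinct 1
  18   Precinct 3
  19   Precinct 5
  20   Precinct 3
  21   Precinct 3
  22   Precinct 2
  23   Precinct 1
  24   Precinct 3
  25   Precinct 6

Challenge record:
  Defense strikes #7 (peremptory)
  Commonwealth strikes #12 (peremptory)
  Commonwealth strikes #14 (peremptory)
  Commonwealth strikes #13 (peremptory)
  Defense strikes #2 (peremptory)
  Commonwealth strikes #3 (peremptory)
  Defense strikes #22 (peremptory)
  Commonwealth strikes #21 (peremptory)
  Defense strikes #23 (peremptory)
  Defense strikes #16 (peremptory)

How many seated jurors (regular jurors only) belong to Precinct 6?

Removed: #2, #3, #7, #12, #13, #14, #16, #21, #22, #23.
Seated jurors 1–9: #1, #4, #5, #6, #8, #9, #10, #11, #15 (alternates #17 not counted).
Of those, in Precinct 6: #15 → 1.

1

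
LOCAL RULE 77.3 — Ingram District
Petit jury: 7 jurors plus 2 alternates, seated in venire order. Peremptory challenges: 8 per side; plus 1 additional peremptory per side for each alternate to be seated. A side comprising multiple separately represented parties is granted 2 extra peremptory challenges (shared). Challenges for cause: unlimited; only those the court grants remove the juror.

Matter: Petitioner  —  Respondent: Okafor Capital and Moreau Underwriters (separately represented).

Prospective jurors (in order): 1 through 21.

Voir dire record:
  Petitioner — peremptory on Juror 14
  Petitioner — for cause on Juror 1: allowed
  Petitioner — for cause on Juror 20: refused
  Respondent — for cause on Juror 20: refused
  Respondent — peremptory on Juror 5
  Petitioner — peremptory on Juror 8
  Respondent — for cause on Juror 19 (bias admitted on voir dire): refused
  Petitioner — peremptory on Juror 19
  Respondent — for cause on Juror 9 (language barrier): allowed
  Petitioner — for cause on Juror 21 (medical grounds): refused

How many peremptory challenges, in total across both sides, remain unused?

18

Petitioner allotment: 8 base + 1 × 2 alternates = 10. Respondent allotment: 8 base + 1 × 2 alternates + 2 multi-party = 12.
Petitioner peremptories used: #14, #8, #19 — 3 (for-cause on #1, #20, #21 don't count).
Respondent peremptories used: #5 — 1 (for-cause on #20, #19, #9 don't count).
Remaining: (10 − 3) + (12 − 1) = 18.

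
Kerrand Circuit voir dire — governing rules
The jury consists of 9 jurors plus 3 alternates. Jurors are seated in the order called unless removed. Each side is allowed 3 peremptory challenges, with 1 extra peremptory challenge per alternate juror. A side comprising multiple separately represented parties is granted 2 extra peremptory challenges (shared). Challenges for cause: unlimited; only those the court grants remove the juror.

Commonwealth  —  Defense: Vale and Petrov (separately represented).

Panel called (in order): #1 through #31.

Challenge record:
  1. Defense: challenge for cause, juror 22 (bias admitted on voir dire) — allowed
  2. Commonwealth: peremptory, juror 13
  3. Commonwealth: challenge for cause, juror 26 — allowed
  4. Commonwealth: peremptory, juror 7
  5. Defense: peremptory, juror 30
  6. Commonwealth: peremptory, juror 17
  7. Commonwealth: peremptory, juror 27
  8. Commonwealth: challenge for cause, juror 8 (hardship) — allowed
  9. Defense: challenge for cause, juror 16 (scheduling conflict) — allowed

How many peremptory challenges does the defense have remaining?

Defense allotment: 3 base + 1 × 3 alternates + 2 multi-party = 8.
Defense peremptories used: #30 — 1 (for-cause on #22, #16 don't count).
Remaining: 8 − 1 = 7.

7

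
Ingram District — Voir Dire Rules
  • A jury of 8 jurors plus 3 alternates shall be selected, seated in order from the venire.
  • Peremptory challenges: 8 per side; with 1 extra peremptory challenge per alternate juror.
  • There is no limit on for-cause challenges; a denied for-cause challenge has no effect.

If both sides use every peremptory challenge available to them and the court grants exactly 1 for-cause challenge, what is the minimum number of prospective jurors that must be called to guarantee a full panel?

34

Seats to fill: 8 + 3 alternates = 11.
Peremptories: 8 + 1×3 = 11 per side × 2 sides = 22.
For-cause removals: 1.
Minimum venire: 11 + 22 + 1 = 34.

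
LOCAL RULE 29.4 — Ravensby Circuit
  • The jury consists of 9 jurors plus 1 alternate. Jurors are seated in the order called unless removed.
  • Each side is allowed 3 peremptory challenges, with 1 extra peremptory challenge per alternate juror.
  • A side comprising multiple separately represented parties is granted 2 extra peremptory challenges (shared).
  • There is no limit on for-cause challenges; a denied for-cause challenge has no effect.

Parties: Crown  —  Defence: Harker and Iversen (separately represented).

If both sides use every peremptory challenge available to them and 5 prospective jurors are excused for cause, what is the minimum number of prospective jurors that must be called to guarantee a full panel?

Seats to fill: 9 + 1 alternates = 10.
Peremptories — Crown: 3 + 1×1 = 4; Defence: 3 + 1×1 + 2 = 6; total 10.
For-cause removals: 5.
Minimum venire: 10 + 10 + 5 = 25.

25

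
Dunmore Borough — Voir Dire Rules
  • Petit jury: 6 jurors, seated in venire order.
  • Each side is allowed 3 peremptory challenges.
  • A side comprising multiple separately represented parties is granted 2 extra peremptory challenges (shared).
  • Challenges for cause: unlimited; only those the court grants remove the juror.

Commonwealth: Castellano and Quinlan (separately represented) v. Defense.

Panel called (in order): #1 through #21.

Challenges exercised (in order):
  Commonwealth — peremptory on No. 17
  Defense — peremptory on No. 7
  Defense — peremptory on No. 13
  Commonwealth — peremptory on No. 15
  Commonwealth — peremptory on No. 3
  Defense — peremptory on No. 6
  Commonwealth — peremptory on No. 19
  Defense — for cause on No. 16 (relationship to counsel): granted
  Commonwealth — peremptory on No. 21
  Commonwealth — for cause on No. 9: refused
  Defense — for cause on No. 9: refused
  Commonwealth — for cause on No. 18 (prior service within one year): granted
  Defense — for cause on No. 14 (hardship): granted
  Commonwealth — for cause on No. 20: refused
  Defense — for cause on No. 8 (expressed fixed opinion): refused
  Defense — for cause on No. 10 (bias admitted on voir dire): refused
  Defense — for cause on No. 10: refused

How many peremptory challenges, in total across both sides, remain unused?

Commonwealth allotment: 3 base + 2 multi-party = 5. Defense allotment: 3.
Commonwealth peremptories used: #17, #15, #3, #19, #21 — 5 (for-cause on #9, #18, #20 don't count).
Defense peremptories used: #7, #13, #6 — 3 (for-cause on #16, #9, #14, #8, #10, #10 don't count).
Remaining: (5 − 5) + (3 − 3) = 0.

0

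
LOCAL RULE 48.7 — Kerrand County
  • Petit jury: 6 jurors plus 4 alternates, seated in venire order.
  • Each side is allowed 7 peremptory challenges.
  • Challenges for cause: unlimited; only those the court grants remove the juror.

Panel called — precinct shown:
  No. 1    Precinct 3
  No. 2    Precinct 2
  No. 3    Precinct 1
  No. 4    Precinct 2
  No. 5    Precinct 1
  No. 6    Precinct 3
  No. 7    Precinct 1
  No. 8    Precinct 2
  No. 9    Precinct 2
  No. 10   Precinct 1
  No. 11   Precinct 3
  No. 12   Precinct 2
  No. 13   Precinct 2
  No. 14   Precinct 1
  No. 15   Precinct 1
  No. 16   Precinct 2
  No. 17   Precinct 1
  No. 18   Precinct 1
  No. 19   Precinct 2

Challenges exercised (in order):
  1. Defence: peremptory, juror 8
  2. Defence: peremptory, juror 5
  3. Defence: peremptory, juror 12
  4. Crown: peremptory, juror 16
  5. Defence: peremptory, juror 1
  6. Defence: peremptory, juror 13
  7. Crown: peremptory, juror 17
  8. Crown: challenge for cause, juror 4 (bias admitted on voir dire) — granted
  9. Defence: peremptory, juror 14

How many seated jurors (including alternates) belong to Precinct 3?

2

Removed: #1, #4, #5, #8, #12, #13, #14, #16, #17.
Seated (10 incl. alternates): #2, #3, #6, #7, #9, #10, #11, #15, #18, #19.
Of those, in Precinct 3: #6, #11 → 2.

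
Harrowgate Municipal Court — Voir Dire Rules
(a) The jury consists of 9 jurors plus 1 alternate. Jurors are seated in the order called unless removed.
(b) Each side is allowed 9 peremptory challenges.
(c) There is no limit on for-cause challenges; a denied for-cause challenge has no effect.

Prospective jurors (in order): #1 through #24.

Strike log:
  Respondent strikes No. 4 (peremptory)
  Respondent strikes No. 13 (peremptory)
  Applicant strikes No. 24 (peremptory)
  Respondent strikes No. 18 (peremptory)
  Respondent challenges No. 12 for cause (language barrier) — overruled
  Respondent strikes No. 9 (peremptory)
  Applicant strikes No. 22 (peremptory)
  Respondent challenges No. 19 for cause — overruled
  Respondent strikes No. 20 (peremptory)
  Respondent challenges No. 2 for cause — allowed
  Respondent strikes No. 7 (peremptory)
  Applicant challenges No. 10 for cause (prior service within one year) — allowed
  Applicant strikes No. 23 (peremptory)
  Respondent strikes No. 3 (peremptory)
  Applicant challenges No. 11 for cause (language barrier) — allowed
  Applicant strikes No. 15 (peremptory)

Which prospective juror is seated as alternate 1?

21

Removed: #2, #3, #4, #7, #9, #10, #11, #13, #15, #18, #20, #22, #23, #24. (#12, #19 stay — for-cause denied.)
Seating in order: seats 1–9 → #1, #5, #6, #8, #12, #14, #16, #17, #19; alternates → #21.
So alternate 1 is #21.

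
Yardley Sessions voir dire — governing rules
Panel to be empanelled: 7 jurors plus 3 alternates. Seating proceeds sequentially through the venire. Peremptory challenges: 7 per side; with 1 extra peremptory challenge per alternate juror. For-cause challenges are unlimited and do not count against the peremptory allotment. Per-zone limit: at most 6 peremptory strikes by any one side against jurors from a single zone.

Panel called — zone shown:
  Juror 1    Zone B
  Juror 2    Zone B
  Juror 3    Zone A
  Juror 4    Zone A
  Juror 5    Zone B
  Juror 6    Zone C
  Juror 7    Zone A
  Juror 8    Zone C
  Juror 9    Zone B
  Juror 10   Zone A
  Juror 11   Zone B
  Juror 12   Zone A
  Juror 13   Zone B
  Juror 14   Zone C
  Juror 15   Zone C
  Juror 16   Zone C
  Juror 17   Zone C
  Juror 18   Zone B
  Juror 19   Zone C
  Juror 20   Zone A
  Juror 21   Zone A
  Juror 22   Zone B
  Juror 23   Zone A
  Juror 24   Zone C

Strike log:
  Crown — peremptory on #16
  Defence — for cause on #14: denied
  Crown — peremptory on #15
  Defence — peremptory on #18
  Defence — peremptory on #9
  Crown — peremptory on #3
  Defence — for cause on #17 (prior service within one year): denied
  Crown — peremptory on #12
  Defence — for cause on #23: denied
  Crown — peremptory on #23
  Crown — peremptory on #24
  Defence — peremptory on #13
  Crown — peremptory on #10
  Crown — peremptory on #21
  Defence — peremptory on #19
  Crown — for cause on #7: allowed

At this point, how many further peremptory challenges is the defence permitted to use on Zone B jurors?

3

Defence peremptories so far: #18, #9, #13, #19 — 4 of 10 used, 6 left overall.
Against Zone B: #18, #9, #13 — 3 used; per-zone cap 6 leaves 3.
Binding limit: min(6, 3) = 3.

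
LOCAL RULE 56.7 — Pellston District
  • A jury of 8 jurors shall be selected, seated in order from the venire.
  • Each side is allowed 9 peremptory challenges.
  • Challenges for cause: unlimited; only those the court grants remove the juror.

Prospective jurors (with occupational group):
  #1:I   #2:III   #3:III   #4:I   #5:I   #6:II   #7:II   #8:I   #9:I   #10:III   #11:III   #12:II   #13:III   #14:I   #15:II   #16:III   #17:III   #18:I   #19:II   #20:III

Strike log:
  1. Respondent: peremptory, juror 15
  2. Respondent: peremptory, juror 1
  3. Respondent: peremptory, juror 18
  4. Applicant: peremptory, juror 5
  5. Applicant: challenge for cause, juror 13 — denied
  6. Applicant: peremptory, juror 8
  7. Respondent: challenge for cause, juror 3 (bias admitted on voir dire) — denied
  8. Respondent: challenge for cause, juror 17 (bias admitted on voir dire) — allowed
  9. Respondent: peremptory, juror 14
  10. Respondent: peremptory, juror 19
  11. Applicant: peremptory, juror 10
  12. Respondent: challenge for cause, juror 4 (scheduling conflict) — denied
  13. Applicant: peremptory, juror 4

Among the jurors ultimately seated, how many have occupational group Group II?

Removed: #1, #4, #5, #8, #10, #14, #15, #17, #18, #19.
Seated jurors 1–8: #2, #3, #6, #7, #9, #11, #12, #13.
Of those, in Group II: #6, #7, #12 → 3.

3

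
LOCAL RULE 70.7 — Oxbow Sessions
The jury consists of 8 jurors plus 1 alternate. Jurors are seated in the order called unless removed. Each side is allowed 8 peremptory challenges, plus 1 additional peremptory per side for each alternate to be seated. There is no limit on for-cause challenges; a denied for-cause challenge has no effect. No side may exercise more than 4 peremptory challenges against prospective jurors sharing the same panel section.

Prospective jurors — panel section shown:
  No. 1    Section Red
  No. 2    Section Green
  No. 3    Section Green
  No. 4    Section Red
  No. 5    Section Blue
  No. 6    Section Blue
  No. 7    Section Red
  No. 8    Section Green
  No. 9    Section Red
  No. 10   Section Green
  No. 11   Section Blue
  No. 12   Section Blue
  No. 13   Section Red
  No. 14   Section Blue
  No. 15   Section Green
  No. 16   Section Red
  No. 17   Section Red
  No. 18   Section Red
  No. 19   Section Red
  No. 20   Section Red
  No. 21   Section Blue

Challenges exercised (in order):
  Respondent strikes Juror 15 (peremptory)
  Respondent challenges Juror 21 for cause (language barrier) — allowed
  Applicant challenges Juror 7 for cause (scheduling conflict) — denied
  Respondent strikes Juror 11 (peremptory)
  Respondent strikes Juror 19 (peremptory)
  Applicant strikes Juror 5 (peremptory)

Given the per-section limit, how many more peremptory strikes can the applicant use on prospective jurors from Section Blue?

3

Applicant peremptories so far: #5 — 1 of 9 used, 8 left overall.
Against Section Blue: #5 — 1 used; per-section cap 4 leaves 3.
Binding limit: min(8, 3) = 3.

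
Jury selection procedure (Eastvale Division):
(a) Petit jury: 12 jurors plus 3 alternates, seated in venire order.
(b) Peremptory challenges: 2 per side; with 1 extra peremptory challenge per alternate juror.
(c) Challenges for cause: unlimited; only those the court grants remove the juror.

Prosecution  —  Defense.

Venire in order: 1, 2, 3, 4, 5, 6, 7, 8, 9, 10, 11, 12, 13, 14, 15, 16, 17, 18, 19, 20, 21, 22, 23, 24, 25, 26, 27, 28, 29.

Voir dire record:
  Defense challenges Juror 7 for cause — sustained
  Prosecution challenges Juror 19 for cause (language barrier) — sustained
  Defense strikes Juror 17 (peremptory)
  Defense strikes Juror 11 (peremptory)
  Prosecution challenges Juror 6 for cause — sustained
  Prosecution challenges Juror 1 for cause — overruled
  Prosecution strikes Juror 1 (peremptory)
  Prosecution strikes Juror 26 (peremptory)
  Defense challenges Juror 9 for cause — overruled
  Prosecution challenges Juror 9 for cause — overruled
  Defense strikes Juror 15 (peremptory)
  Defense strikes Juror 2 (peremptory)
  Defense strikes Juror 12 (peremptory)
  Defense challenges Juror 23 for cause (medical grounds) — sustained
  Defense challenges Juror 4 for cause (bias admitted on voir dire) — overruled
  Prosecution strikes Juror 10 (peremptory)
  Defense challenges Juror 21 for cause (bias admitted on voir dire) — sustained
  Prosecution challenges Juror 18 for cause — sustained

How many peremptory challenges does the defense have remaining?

0

Defense allotment: 2 base + 1 × 3 alternates = 5.
Defense peremptories used: #17, #11, #15, #2, #12 — 5 (for-cause on #7, #9, #23, #4, #21 don't count).
Remaining: 5 − 5 = 0.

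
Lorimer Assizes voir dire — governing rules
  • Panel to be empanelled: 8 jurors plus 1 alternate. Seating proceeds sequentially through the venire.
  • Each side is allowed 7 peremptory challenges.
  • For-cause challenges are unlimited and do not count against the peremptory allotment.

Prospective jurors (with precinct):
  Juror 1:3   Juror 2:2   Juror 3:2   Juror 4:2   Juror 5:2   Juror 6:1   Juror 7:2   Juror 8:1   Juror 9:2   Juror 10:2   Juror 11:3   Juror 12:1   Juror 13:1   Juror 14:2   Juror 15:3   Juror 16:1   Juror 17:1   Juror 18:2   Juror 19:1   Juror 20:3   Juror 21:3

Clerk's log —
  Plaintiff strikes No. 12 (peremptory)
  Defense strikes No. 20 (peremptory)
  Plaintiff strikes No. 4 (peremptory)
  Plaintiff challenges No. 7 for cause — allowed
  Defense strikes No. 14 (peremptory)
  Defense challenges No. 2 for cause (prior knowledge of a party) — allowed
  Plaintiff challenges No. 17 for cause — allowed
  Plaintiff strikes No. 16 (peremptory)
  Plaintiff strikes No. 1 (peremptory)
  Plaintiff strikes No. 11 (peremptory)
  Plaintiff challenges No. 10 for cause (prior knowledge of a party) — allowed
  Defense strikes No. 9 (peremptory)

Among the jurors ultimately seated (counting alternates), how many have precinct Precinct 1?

Removed: #1, #2, #4, #7, #9, #10, #11, #12, #14, #16, #17, #20.
Seated (9 incl. alternates): #3, #5, #6, #8, #13, #15, #18, #19, #21.
Of those, in Precinct 1: #6, #8, #13, #19 → 4.

4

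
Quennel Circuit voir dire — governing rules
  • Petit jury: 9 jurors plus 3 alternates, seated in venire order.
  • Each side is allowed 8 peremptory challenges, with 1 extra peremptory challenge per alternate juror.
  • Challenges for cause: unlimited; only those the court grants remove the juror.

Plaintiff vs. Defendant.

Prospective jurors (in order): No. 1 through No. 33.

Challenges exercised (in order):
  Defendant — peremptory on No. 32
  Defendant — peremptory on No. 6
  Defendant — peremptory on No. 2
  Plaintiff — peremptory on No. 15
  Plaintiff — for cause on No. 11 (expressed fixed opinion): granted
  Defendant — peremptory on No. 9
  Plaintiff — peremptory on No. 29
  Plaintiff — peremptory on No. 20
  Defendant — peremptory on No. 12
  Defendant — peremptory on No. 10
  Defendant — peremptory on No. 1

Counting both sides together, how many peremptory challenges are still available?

12

Plaintiff allotment: 8 base + 1 × 3 alternates = 11. Defendant allotment: 8 base + 1 × 3 alternates = 11.
Plaintiff peremptories used: #15, #29, #20 — 3 (the for-cause on #11 doesn't count).
Defendant peremptories used: #32, #6, #2, #9, #12, #10, #1 — 7.
Remaining: (11 − 3) + (11 − 7) = 12.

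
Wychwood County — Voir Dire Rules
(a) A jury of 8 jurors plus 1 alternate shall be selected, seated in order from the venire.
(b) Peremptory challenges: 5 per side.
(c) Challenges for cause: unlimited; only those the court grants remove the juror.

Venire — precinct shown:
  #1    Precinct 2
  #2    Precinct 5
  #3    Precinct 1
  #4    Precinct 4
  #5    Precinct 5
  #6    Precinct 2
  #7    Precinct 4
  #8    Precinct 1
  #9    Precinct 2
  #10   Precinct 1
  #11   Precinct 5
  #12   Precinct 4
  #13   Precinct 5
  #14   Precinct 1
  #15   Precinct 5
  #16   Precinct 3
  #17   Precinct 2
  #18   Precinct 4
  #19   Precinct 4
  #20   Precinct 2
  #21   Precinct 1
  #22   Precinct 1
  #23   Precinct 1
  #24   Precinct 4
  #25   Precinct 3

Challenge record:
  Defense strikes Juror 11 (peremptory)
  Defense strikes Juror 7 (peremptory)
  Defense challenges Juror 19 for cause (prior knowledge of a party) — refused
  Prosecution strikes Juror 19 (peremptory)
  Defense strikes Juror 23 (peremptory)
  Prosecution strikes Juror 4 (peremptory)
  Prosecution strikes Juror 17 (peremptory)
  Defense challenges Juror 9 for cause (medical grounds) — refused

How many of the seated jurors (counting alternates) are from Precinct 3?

0

Removed: #4, #7, #11, #17, #19, #23.
Seated (9 incl. alternates): #1, #2, #3, #5, #6, #8, #9, #10, #12.
None of those are in Precinct 3 → 0.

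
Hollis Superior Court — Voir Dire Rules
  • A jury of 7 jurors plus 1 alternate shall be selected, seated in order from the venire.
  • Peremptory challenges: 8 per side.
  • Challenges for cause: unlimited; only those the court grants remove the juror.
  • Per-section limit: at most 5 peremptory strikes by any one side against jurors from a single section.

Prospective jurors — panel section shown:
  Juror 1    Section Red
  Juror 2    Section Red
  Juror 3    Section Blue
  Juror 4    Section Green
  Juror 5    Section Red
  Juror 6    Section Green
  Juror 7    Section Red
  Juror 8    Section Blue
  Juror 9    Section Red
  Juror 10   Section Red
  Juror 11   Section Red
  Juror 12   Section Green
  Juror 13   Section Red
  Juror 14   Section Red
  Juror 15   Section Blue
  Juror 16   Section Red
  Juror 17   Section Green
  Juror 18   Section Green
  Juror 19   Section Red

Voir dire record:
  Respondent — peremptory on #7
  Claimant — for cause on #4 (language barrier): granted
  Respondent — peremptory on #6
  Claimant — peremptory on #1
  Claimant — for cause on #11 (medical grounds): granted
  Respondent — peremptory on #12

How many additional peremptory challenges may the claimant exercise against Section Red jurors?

4

Claimant peremptories so far: #1 — 1 of 8 used, 7 left overall.
Against Section Red: #1 — 1 used; per-section cap 5 leaves 4.
Binding limit: min(7, 4) = 4.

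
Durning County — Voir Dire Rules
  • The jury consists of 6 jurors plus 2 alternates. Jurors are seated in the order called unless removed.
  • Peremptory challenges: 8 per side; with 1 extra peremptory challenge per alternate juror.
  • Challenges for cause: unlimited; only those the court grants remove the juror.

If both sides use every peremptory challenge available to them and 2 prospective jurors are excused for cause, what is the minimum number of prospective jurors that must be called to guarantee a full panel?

30

Seats to fill: 6 + 2 alternates = 8.
Peremptories: 8 + 1×2 = 10 per side × 2 sides = 20.
For-cause removals: 2.
Minimum venire: 8 + 20 + 2 = 30.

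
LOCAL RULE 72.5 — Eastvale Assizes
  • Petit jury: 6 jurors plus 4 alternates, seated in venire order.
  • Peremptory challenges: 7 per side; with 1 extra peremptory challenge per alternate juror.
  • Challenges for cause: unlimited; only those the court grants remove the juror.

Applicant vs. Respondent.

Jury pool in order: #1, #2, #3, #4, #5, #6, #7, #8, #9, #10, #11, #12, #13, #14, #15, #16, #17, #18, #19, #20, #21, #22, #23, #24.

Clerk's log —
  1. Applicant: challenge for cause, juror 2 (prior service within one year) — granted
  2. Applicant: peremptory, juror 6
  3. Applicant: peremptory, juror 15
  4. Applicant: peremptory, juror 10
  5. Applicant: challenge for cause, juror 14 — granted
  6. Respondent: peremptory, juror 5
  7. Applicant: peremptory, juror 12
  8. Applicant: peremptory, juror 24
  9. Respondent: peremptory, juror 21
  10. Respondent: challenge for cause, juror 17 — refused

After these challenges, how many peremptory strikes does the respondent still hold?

Respondent allotment: 7 base + 1 × 4 alternates = 11.
Respondent peremptories used: #5, #21 — 2 (the for-cause on #17 doesn't count).
Remaining: 11 − 2 = 9.

9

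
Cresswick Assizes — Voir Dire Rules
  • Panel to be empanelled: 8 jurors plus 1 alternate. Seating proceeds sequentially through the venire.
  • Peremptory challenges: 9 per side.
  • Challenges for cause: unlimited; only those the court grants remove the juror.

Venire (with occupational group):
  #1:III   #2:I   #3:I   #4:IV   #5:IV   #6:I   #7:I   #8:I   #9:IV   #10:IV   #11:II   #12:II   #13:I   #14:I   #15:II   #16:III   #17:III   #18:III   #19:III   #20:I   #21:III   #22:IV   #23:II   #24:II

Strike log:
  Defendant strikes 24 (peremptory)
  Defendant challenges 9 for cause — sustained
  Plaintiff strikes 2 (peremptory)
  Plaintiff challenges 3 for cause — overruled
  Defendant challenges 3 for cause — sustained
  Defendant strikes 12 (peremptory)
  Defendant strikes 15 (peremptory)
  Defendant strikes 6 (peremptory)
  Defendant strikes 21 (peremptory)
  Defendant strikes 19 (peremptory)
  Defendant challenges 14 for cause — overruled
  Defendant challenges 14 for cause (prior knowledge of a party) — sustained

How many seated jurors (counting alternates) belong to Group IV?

3

Removed: #2, #3, #6, #9, #12, #14, #15, #19, #21, #24.
Seated (9 incl. alternates): #1, #4, #5, #7, #8, #10, #11, #13, #16.
Of those, in Group IV: #4, #5, #10 → 3.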